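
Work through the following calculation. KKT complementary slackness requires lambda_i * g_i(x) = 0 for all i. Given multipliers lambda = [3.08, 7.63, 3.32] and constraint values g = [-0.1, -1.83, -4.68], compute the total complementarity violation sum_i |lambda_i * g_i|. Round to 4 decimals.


KKT complementary slackness check:
lambda_1 * g_1 = 3.08 * -0.1 = -0.308
lambda_2 * g_2 = 7.63 * -1.83 = -13.9629
lambda_3 * g_3 = 3.32 * -4.68 = -15.5376
Total violation = 0.308 + 13.9629 + 15.5376 = 29.8085


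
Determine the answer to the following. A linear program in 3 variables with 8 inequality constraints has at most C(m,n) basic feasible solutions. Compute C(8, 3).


Each vertex corresponds to some choice of n active constraints out of m, so the number of vertices is at most C(m, n) = m! / (n!(m-n)!).
m = 8, n = 3
Numerator: 8 * 7 * 6
Denominator: 3! = 6
C(8, 3) = 56


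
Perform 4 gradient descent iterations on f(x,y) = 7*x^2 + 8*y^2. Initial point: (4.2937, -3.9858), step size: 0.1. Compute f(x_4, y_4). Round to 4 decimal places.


Gradient descent on f(x,y) = 7*x^2 + 8*y^2.
Starting point: (4.2937, -3.9858), alpha = 0.1
Step 1: grad_x = 2*7*4.2937 = 60.1118, grad_y = 2*8*-3.9858 = -63.7728
  x_1 = 4.2937 - 0.1*60.1118 = -1.7175
  y_1 = -3.9858 - 0.1*-63.7728 = 2.3915
Step 2: grad_x = 2*7*-1.7175 = -24.0447, grad_y = 2*8*2.3915 = 38.2637
  x_2 = -1.7175 - 0.1*-24.0447 = 0.687
  y_2 = 2.3915 - 0.1*38.2637 = -1.4349
Step 3: grad_x = 2*7*0.687 = 9.6179, grad_y = 2*8*-1.4349 = -22.9582
  x_3 = 0.687 - 0.1*9.6179 = -0.2748
  y_3 = -1.4349 - 0.1*-22.9582 = 0.8609
Step 4: grad_x = 2*7*-0.2748 = -3.8472, grad_y = 2*8*0.8609 = 13.7749
  x_4 = -0.2748 - 0.1*-3.8472 = 0.1099
  y_4 = 0.8609 - 0.1*13.7749 = -0.5166
f(0.1099, -0.5166) = 7*0.1099^2 + 8*(-0.5166)^2 = 2.2192


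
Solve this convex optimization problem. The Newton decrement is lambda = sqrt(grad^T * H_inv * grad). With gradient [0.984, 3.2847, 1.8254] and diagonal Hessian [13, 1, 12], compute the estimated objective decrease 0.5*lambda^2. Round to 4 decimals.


Step 1: H is diagonal, so H^(-1) * g = [0.0757, 3.2847, 0.1521].
Step 2: g^T H^(-1) g = sum_i g_i^2 / H_ii
  = (0.984)^2/13 + (3.2847)^2/1 + (1.8254)^2/12
  = 0.0745 + 10.7893 + 0.2777 = 11.1414
Step 3: Objective decrease = 0.5 * g^T H^(-1) g = 5.5707


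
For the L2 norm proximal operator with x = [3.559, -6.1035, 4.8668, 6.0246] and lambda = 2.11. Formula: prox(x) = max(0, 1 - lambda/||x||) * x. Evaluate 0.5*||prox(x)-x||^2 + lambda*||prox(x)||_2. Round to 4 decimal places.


Step 1: Compute ||x||.
||x|| = 10.4834
Step 2: Compute scaling factor.
scale = max(0, 1 - 2.11/10.4834) = 0.7987
Step 3: prox(x) = [2.8427, -4.875, 3.8873, 4.812]
||prox(x)|| = 8.3734
Step 4: Proximal objective.
0.5*||prox-x||^2 = 2.2261
lambda*||prox|| = 17.6679
Total = 19.8938


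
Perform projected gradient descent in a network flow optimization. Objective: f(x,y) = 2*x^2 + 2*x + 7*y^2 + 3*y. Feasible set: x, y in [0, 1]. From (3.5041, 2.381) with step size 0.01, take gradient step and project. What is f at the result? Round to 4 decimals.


Step 1: Compute gradient at (3.5041, 2.381).
grad_x = 2*2*3.5041 + 2 = 16.0164
grad_y = 2*7*2.381 + 3 = 36.334
Step 2: Gradient step.
x_raw = 3.5041 - 0.01*16.0164 = 3.3439
y_raw = 2.381 - 0.01*36.334 = 2.0177
Step 3: Project onto [0, 1].
x_proj = clip(3.3439) = 1.0
y_proj = clip(2.0177) = 1.0
Step 4: Evaluate f.
f(1.0, 1.0) = 14.0


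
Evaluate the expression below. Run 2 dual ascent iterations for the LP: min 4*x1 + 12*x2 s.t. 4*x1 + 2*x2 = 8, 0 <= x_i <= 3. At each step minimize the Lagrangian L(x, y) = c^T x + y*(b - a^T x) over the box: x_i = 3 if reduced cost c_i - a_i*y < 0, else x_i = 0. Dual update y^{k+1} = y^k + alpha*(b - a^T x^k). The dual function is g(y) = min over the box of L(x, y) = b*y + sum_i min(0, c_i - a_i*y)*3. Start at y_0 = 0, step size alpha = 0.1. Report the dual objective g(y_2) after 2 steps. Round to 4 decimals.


Dual ascent for LP: min 4*x1 + 12*x2, 4*x1 + 2*x2 = 8, 0 <= x_i <= 3
Step 1: y^k = 0.0, reduced costs: (4.0, 12.0)
  x^k = (0.0, 0.0), subgradient = b - a^T x = 8.0
  y^{k+1} = 0.0 + 0.1*8.0 = 0.8
Step 2: y^k = 0.8, reduced costs: (0.8, 10.4)
  x^k = (0.0, 0.0), subgradient = b - a^T x = 8.0
  y^{k+1} = 0.8 + 0.1*8.0 = 1.6
Dual objective at y_2 = 1.6: reduced costs (-2.4, 8.8), box minimizer x = (3.0, 0.0)
g(y_2) = b*y + (c1 - a1*y)*x1 + (c2 - a2*y)*x2 = 8*1.6 + (-2.4)*3.0 + 8.8*0.0 = 12.8 - 7.2 + 0.0 = 5.6


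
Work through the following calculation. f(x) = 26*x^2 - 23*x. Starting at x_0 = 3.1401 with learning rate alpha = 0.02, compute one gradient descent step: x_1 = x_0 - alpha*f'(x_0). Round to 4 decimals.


We compute the gradient at x_0 and apply the update.
f'(x) = 52*x - 23
f'(3.1401) = 52*3.1401 - 23 = 140.2852
x_1 = 3.1401 - 0.02*140.2852 = 0.3344


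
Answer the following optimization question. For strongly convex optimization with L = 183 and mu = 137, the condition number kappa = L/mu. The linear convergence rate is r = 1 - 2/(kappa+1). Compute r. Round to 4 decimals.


Step 1: Compute the condition number.
kappa = L/mu = 183/137 = 1.3358
Step 2: Compute the convergence rate.
r = 1 - 2/(kappa + 1) = 1 - 2*mu/(L + mu) = (L - mu)/(L + mu) = 46/320 = 0.1438


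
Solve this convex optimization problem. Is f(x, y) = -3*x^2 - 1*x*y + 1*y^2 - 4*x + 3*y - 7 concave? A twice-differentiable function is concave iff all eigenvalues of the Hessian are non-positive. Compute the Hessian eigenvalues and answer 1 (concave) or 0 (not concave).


The Hessian of f(x,y) = -3*x^2 - 1*x*y + 1*y^2 - 4*x + 3*y - 7 is:
H = [[-6, -1], [-1, 2]]
Trace = -6 + 2 = -4
Determinant = -6*2 - (-1)^2 = -13
Discriminant = (-4)^2 - 4*-13 = 68.0
Eigenvalues: lambda_1 = -6.1231, lambda_2 = 2.1231
The function is not concave.

0


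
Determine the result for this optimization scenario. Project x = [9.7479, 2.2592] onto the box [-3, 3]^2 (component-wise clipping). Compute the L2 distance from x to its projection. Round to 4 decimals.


Project each component onto [-3, 3].
clip(9.7479) = 3.0, clip(2.2592) = 2.2592
Projection = [3.0, 2.2592]
Squared diffs: [45.5342, 0.0]
Distance = sqrt(45.5342) = 6.7479


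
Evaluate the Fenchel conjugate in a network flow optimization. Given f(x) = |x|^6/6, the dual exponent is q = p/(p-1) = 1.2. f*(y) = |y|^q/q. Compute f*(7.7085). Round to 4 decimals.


The conjugate exponent q satisfies 1/p + 1/q = 1.
p = 6, so q = 6/(6 - 1) = 1.2
|y|^q = 7.7085^1.2 = 11.5975
f*(7.7085) = 11.5975 / 1.2 = 9.6646


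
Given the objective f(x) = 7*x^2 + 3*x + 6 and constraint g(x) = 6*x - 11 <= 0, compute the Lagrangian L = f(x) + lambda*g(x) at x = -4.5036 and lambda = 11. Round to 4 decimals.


Step 1: Evaluate f(x).
f(-4.5036) = 7*(-4.5036)^2 + 3*(-4.5036) + 6 = 134.4661
Step 2: Evaluate g(x).
g(-4.5036) = 6*-4.5036 - 11 = -38.0216
Step 3: Compute Lagrangian.
L = 134.4661 + 11*-38.0216 = -283.7715


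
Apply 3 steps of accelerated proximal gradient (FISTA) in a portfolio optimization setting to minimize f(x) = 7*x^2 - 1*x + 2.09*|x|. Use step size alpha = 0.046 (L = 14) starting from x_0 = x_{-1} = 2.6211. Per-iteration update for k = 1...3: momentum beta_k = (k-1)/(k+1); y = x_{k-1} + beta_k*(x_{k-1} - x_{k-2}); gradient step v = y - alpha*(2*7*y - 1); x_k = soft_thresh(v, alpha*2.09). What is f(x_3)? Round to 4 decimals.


FISTA on f(x) = 7*x^2 - 1*x + 2.09*|x|
L = 14, alpha = 0.046
Iteration 1: beta = 0.0, y = 2.6211 + 0.0*(2.6211 - 2.6211) = 2.6211
  grad(y) = 35.6954, v = y - alpha*grad = 0.9791
  prox(v) = soft_thresh(0.9791, 0.0961) = 0.883
Iteration 2: beta = 0.3333, y = 0.883 + 0.3333*(0.883 - 2.6211) = 0.3036
  grad(y) = 3.2503, v = y - alpha*grad = 0.1541
  prox(v) = soft_thresh(0.1541, 0.0961) = 0.0579
Iteration 3: beta = 0.5, y = 0.0579 + 0.5*(0.0579 - 0.883) = -0.3546
  grad(y) = -5.9641, v = y - alpha*grad = -0.0802
  prox(v) = soft_thresh(-0.0802, 0.0961) = 0.0
f(x_3) = 7*0.0^2 - 1*0.0 + 2.09*|0.0| = 0.0


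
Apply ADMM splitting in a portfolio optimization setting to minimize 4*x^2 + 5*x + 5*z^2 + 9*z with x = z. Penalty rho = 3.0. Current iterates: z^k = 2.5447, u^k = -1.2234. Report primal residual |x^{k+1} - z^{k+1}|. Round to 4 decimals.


ADMM iteration with rho = 3.0, z^k = 2.5447, u^k = -1.2234
Step 1: x-update.
Minimize 4*x^2 + 5*x + (3.0/2)*(x - 2.5447 - 1.2234)^2
FOC: (2*4 + 3.0)*x = -5 + 3.0*(2.5447 + 1.2234)
x^{k+1} = 0.5731
Step 2: z-update.
Minimize 5*z^2 + 9*z + (3.0/2)*(0.5731 - z - 1.2234)^2
FOC: (2*5 + 3.0)*z = -9 + 3.0*(0.5731 - 1.2234)
z^{k+1} = -0.8424
Step 3: u-update.
u^{k+1} = -1.2234 + 0.5731 + 0.8424 = 0.1921
Step 4: Primal residual = |0.5731 + 0.8424| = 1.4155


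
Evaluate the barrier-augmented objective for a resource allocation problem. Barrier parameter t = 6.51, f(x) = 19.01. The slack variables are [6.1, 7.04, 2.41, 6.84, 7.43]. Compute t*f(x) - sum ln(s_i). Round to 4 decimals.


Step 1: Compute log-barrier.
ln values: [1.8083, 1.9516, 0.8796, 1.9228, 2.0055]
phi = -(1.8083 + 1.9516 + 0.8796 + 1.9228 + 2.0055) = -8.5678
Step 2: Compute augmented objective.
t*f(x) = 6.51*19.01 = 123.7551
Total = 123.7551 - 8.5678 = 115.1873


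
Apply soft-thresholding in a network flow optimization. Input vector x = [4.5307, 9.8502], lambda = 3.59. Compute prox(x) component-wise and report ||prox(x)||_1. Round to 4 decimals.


Soft-thresholding with lambda = 3.59:
prox(4.5307) = sign(4.5307)*max(|4.5307| - 3.59, 0) = 0.9407
prox(9.8502) = sign(9.8502)*max(|9.8502| - 3.59, 0) = 6.2602
prox(x) = [0.9407, 6.2602]
||prox(x)||_1 = 0.9407 + 6.2602 = 7.2009


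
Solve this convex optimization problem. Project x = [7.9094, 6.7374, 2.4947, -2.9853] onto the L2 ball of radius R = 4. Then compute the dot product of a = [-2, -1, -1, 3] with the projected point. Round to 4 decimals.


Step 1: Compute ||x|| (intermediates to 6 decimals).
||x|| = sqrt(7.9094^2 + 6.7374^2 + 2.4947^2 + (-2.9853)^2) = 11.094445
Step 2: Project.
Since ||x|| > R, scale = R/||x|| = 4/11.094445 = 0.360541, proj(x) = scale * x
proj(x) = [2.851663, 2.429109, 0.899442, -1.076323]
Step 3: Dot product.
a^T * proj(x) = -2*2.851663 - 1*2.429109 - 1*0.899442 + 3*(-1.076323) = -12.2608


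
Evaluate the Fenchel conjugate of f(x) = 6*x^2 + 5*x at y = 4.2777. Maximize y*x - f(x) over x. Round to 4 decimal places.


f*(y) = sup_x {y*x - a*x^2 - b*x} = sup_x {(y-b)*x - a*x^2}
FOC: (y - b) - 2a*x = 0 => x* = (y - b)/(2a)
x* = (4.2777 - 5)/(2*6) = -0.0602
f*(4.2777) = (y-b)^2/(4a) = (4.2777 - 5)^2/(4*6)
= 0.5217/24 = 0.0217


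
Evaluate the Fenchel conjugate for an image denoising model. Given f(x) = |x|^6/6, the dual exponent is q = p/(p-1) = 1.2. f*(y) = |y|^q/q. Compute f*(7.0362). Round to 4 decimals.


The conjugate exponent q satisfies 1/p + 1/q = 1.
p = 6, so q = 6/(6 - 1) = 1.2
|y|^q = 7.0362^1.2 = 10.3946
f*(7.0362) = 10.3946 / 1.2 = 8.6621


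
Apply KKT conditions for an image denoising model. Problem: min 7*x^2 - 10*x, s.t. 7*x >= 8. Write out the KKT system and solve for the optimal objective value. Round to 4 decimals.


Step 1: Try lambda = 0 (constraint inactive).
x_unc = 10/(2*7) = 0.7143
Check: 7*0.7143 = 5.0001 < 8 -- violated!
Step 2: Constraint must be active: 7*x = 8
x* = 8/7 = 1.1429 (rounded; the exact value 8/7 is used below)
lambda = (2*7*(8/7) - 10)/7 = 0.8571
Step 3: Compute optimal value.
f(x*) = 7*(8/7)^2 - 10*(8/7) = -2.2857


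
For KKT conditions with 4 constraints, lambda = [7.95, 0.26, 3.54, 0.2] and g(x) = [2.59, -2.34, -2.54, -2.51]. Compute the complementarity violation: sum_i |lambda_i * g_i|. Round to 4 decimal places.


KKT complementary slackness check:
lambda_1 * g_1 = 7.95 * 2.59 = 20.5905
lambda_2 * g_2 = 0.26 * -2.34 = -0.6084
lambda_3 * g_3 = 3.54 * -2.54 = -8.9916
lambda_4 * g_4 = 0.2 * -2.51 = -0.502
Total violation = 20.5905 + 0.6084 + 8.9916 + 0.502 = 30.6925


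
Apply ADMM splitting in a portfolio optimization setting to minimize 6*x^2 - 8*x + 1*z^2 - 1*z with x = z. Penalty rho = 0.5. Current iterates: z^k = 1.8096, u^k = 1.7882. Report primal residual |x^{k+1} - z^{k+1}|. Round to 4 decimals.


ADMM iteration with rho = 0.5, z^k = 1.8096, u^k = 1.7882
Step 1: x-update.
Minimize 6*x^2 - 8*x + (0.5/2)*(x - 1.8096 + 1.7882)^2
FOC: (2*6 + 0.5)*x = 8 + 0.5*(1.8096 - 1.7882)
x^{k+1} = 0.6409
Step 2: z-update.
Minimize 1*z^2 - 1*z + (0.5/2)*(0.6409 - z + 1.7882)^2
FOC: (2*1 + 0.5)*z = 1 + 0.5*(0.6409 + 1.7882)
z^{k+1} = 0.8858
Step 3: u-update.
u^{k+1} = 1.7882 + 0.6409 - 0.8858 = 1.5432
Step 4: Primal residual = |0.6409 - 0.8858| = 0.245


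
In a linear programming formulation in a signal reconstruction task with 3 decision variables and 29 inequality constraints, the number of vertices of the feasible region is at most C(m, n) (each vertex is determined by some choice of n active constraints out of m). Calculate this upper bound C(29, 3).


Each vertex corresponds to some choice of n active constraints out of m, so the number of vertices is at most C(m, n) = m! / (n!(m-n)!).
m = 29, n = 3
Numerator: 29 * 28 * 27
Denominator: 3! = 6
C(29, 3) = 3654


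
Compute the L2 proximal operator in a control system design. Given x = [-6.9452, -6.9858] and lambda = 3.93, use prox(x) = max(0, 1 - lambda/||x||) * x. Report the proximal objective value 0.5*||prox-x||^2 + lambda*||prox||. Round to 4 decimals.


Step 1: Compute ||x||.
||x|| = 9.8507
Step 2: Compute scaling factor.
scale = max(0, 1 - 3.93/9.8507) = 0.601
Step 3: prox(x) = [-4.1744, -4.1988]
||prox(x)|| = 5.9207
Step 4: Proximal objective.
0.5*||prox-x||^2 = 7.7225
lambda*||prox|| = 23.2684
Total = 30.991


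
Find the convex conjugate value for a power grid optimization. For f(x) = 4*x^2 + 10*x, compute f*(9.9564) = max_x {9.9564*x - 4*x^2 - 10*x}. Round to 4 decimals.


f*(y) = sup_x {y*x - a*x^2 - b*x} = sup_x {(y-b)*x - a*x^2}
FOC: (y - b) - 2a*x = 0 => x* = (y - b)/(2a)
x* = (9.9564 - 10)/(2*4) = -0.0055
f*(9.9564) = (y-b)^2/(4a) = (9.9564 - 10)^2/(4*4)
= 0.0019/16 = 0.0001


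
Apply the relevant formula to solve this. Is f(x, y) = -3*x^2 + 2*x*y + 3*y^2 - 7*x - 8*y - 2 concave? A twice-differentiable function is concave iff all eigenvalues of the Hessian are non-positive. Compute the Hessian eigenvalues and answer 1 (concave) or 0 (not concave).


The Hessian of f(x,y) = -3*x^2 + 2*x*y + 3*y^2 - 7*x - 8*y - 2 is:
H = [[-6, 2], [2, 6]]
Trace = -6 + 6 = 0
Determinant = -6*6 - (2)^2 = -40
Discriminant = (0)^2 - 4*-40 = 160.0
Eigenvalues: lambda_1 = -6.3246, lambda_2 = 6.3246
The function is not concave.

0


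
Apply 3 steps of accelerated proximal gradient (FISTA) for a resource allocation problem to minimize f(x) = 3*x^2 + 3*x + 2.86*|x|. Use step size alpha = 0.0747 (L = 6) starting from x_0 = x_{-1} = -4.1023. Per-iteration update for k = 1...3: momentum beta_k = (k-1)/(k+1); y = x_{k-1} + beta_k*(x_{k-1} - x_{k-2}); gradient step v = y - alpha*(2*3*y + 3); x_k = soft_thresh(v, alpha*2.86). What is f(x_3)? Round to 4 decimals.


FISTA on f(x) = 3*x^2 + 3*x + 2.86*|x|
L = 6, alpha = 0.0747
Iteration 1: beta = 0.0, y = -4.1023 + 0.0*(-4.1023 + 4.1023) = -4.1023
  grad(y) = -21.6138, v = y - alpha*grad = -2.4877
  prox(v) = soft_thresh(-2.4877, 0.2136) = -2.2741
Iteration 2: beta = 0.3333, y = -2.2741 + 0.3333*(-2.2741 + 4.1023) = -1.6647
  grad(y) = -6.9883, v = y - alpha*grad = -1.1427
  prox(v) = soft_thresh(-1.1427, 0.2136) = -0.929
Iteration 3: beta = 0.5, y = -0.929 + 0.5*(-0.929 + 2.2741) = -0.2565
  grad(y) = 1.4609, v = y - alpha*grad = -0.3656
  prox(v) = soft_thresh(-0.3656, 0.2136) = -0.152
f(x_3) = 3*(-0.152)^2 + 3*(-0.152) + 2.86*|-0.152| = 0.048


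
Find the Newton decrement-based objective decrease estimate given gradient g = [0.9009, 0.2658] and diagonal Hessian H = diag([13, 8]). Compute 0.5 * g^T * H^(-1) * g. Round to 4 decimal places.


Step 1: H is diagonal, so H^(-1) * g = [0.0693, 0.0332].
Step 2: g^T H^(-1) g = sum_i g_i^2 / H_ii
  = (0.9009)^2/13 + (0.2658)^2/8
  = 0.0624 + 0.0088 = 0.0713
Step 3: Objective decrease = 0.5 * g^T H^(-1) g = 0.0356


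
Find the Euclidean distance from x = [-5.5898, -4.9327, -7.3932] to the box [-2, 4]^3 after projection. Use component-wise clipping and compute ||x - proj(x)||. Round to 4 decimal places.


Project each component onto [-2, 4].
clip(-5.5898) = -2.0, clip(-4.9327) = -2.0, clip(-7.3932) = -2.0
Projection = [-2.0, -2.0, -2.0]
Squared diffs: [12.8867, 8.6007, 29.0866]
Distance = sqrt(50.574) = 7.1115


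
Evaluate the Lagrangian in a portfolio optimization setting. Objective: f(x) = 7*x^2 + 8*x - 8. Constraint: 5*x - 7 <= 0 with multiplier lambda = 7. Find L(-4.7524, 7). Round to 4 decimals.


Step 1: Evaluate f(x).
f(-4.7524) = 7*(-4.7524)^2 + 8*(-4.7524) - 8 = 112.0779
Step 2: Evaluate g(x).
g(-4.7524) = 5*-4.7524 - 7 = -30.762
Step 3: Compute Lagrangian.
L = 112.0779 + 7*-30.762 = -103.2561


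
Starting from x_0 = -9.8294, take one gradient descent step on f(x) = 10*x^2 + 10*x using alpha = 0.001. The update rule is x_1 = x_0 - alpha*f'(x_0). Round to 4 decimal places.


We compute the gradient at x_0 and apply the update.
f'(x) = 20*x + 10
f'(-9.8294) = 20*-9.8294 + 10 = -186.588
x_1 = -9.8294 - 0.001*-186.588 = -9.6428


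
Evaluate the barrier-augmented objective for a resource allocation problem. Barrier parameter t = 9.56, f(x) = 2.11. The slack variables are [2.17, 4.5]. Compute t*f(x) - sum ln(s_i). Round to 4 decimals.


Step 1: Compute log-barrier.
ln values: [0.7747, 1.5041]
phi = -(0.7747 + 1.5041) = -2.2788
Step 2: Compute augmented objective.
t*f(x) = 9.56*2.11 = 20.1716
Total = 20.1716 - 2.2788 = 17.8928


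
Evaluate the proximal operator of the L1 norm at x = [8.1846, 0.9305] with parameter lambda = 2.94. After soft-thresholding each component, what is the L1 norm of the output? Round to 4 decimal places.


Soft-thresholding with lambda = 2.94:
prox(8.1846) = sign(8.1846)*max(|8.1846| - 2.94, 0) = 5.2446
prox(0.9305) = sign(0.9305)*max(|0.9305| - 2.94, 0) = 0.0
prox(x) = [5.2446, 0.0]
||prox(x)||_1 = 5.2446 + 0.0 = 5.2446


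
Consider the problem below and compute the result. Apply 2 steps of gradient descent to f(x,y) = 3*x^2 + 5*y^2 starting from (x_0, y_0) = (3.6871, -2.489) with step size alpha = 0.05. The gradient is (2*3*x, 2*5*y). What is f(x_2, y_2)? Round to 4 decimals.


Gradient descent on f(x,y) = 3*x^2 + 5*y^2.
Starting point: (3.6871, -2.489), alpha = 0.05
Step 1: grad_x = 2*3*3.6871 = 22.1226, grad_y = 2*5*-2.489 = -24.89
  x_1 = 3.6871 - 0.05*22.1226 = 2.581
  y_1 = -2.489 - 0.05*-24.89 = -1.2445
Step 2: grad_x = 2*3*2.581 = 15.4858, grad_y = 2*5*-1.2445 = -12.445
  x_2 = 2.581 - 0.05*15.4858 = 1.8067
  y_2 = -1.2445 - 0.05*-12.445 = -0.6223
f(1.8067, -0.6223) = 3*1.8067^2 + 5*(-0.6223)^2 = 11.7282


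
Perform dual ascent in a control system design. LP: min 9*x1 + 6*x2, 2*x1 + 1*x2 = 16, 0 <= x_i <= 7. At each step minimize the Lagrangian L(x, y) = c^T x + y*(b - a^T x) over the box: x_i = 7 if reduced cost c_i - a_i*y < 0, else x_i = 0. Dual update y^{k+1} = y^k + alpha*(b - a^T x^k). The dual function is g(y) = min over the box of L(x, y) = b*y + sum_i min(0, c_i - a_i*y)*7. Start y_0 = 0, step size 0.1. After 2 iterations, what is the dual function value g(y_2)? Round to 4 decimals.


Dual ascent for LP: min 9*x1 + 6*x2, 2*x1 + 1*x2 = 16, 0 <= x_i <= 7
Step 1: y^k = 0.0, reduced costs: (9.0, 6.0)
  x^k = (0.0, 0.0), subgradient = b - a^T x = 16.0
  y^{k+1} = 0.0 + 0.1*16.0 = 1.6
Step 2: y^k = 1.6, reduced costs: (5.8, 4.4)
  x^k = (0.0, 0.0), subgradient = b - a^T x = 16.0
  y^{k+1} = 1.6 + 0.1*16.0 = 3.2
Dual objective at y_2 = 3.2: reduced costs (2.6, 2.8), box minimizer x = (0.0, 0.0)
g(y_2) = b*y + (c1 - a1*y)*x1 + (c2 - a2*y)*x2 = 16*3.2 + 2.6*0.0 + 2.8*0.0 = 51.2 + 0.0 + 0.0 = 51.2


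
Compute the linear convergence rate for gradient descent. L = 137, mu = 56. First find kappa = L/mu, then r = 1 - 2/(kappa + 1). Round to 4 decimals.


Step 1: Compute the condition number.
kappa = L/mu = 137/56 = 2.4464
Step 2: Compute the convergence rate.
r = 1 - 2/(kappa + 1) = 1 - 2*mu/(L + mu) = (L - mu)/(L + mu) = 81/193 = 0.4197


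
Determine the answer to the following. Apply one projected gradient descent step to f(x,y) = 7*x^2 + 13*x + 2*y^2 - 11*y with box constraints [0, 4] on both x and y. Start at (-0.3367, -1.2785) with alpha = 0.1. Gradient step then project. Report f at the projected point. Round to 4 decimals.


Step 1: Compute gradient at (-0.3367, -1.2785).
grad_x = 2*7*-0.3367 + 13 = 8.2862
grad_y = 2*2*-1.2785 - 11 = -16.114
Step 2: Gradient step.
x_raw = -0.3367 - 0.1*8.2862 = -1.1653
y_raw = -1.2785 - 0.1*-16.114 = 0.3329
Step 3: Project onto [0, 4].
x_proj = clip(-1.1653) = 0.0
y_proj = clip(0.3329) = 0.3329
Step 4: Evaluate f.
f(0.0, 0.3329) = -3.4403


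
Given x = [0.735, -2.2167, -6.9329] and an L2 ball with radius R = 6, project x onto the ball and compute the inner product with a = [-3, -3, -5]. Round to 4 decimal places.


Step 1: Compute ||x|| (intermediates to 6 decimals).
||x|| = sqrt(0.735^2 + (-2.2167)^2 + (-6.9329)^2) = 7.315674
Step 2: Project.
Since ||x|| > R, scale = R/||x|| = 6/7.315674 = 0.820157, proj(x) = scale * x
proj(x) = [0.602815, -1.818042, -5.686066]
Step 3: Dot product.
a^T * proj(x) = -3*0.602815 - 3*(-1.818042) - 5*(-5.686066) = 32.076


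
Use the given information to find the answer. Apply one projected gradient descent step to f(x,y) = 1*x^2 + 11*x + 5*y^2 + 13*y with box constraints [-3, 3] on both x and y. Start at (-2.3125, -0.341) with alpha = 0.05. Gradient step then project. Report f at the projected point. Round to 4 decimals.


Step 1: Compute gradient at (-2.3125, -0.341).
grad_x = 2*1*-2.3125 + 11 = 6.375
grad_y = 2*5*-0.341 + 13 = 9.59
Step 2: Gradient step.
x_raw = -2.3125 - 0.05*6.375 = -2.6313
y_raw = -0.341 - 0.05*9.59 = -0.8205
Step 3: Project onto [-3, 3].
x_proj = clip(-2.6313) = -2.6313
y_proj = clip(-0.8205) = -0.8205
Step 4: Evaluate f.
f(-2.6313, -0.8205) = -29.3207


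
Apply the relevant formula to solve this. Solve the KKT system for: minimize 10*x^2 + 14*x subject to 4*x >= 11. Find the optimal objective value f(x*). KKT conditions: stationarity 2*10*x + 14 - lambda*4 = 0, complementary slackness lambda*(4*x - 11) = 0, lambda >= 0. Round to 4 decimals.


Step 1: Try lambda = 0 (constraint inactive).
x_unc = -14/(2*10) = -0.7
Check: 4*-0.7 = -2.8 < 11 -- violated!
Step 2: Constraint must be active: 4*x = 11
x* = 11/4 = 2.75
lambda = (2*10*2.75 + 14)/4 = 17.25
Step 3: Compute optimal value.
f(x*) = 10*2.75^2 + 14*2.75 = 114.125


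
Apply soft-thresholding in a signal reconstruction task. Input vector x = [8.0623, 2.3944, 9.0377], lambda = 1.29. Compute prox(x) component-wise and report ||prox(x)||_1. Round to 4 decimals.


Soft-thresholding with lambda = 1.29:
prox(8.0623) = sign(8.0623)*max(|8.0623| - 1.29, 0) = 6.7723
prox(2.3944) = sign(2.3944)*max(|2.3944| - 1.29, 0) = 1.1044
prox(9.0377) = sign(9.0377)*max(|9.0377| - 1.29, 0) = 7.7477
prox(x) = [6.7723, 1.1044, 7.7477]
||prox(x)||_1 = 6.7723 + 1.1044 + 7.7477 = 15.6244


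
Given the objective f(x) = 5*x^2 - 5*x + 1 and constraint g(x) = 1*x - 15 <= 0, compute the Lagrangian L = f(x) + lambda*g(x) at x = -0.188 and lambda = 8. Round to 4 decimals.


Step 1: Evaluate f(x).
f(-0.188) = 5*(-0.188)^2 - 5*(-0.188) + 1 = 2.1167
Step 2: Evaluate g(x).
g(-0.188) = 1*-0.188 - 15 = -15.188
Step 3: Compute Lagrangian.
L = 2.1167 + 8*-15.188 = -119.3873


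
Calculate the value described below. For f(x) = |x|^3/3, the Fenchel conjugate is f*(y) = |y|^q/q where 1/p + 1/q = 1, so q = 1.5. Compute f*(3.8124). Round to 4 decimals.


The conjugate exponent q satisfies 1/p + 1/q = 1.
p = 3, so q = 3/(3 - 1) = 1.5
|y|^q = 3.8124^1.5 = 7.4439
f*(3.8124) = 7.4439 / 1.5 = 4.9626


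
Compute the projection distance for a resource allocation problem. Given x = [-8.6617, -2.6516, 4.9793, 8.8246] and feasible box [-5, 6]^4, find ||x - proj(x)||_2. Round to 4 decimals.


Project each component onto [-5, 6].
clip(-8.6617) = -5.0, clip(-2.6516) = -2.6516, clip(4.9793) = 4.9793, clip(8.8246) = 6.0
Projection = [-5.0, -2.6516, 4.9793, 6.0]
Squared diffs: [13.408, 0.0, 0.0, 7.9784]
Distance = sqrt(21.3864) = 4.6245


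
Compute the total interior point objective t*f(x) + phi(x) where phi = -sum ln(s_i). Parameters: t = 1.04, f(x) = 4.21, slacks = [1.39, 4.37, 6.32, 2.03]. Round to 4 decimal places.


Step 1: Compute log-barrier.
ln values: [0.3293, 1.4748, 1.8437, 0.708]
phi = -(0.3293 + 1.4748 + 1.8437 + 0.708) = -4.3558
Step 2: Compute augmented objective.
t*f(x) = 1.04*4.21 = 4.3784
Total = 4.3784 - 4.3558 = 0.0226


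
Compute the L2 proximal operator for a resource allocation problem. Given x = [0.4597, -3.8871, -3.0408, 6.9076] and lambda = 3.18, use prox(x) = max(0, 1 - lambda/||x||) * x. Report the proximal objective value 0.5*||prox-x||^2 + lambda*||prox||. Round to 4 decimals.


Step 1: Compute ||x||.
||x|| = 8.5019
Step 2: Compute scaling factor.
scale = max(0, 1 - 3.18/8.5019) = 0.626
Step 3: prox(x) = [0.2878, -2.4332, -1.9034, 4.3239]
||prox(x)|| = 5.3219
Step 4: Proximal objective.
0.5*||prox-x||^2 = 5.0562
lambda*||prox|| = 16.9236
Total = 21.9798


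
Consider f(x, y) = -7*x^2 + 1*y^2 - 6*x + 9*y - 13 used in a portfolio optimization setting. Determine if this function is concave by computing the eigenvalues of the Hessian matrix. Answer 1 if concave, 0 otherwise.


The Hessian of f(x,y) = -7*x^2 + 1*y^2 - 6*x + 9*y - 13 is:
H = [[-14, 0], [0, 2]]
Trace = -14 + 2 = -12
Determinant = -14*2 - (0)^2 = -28
Discriminant = (-12)^2 - 4*-28 = 256.0
Eigenvalues: lambda_1 = -14.0, lambda_2 = 2.0
The function is not concave.

0


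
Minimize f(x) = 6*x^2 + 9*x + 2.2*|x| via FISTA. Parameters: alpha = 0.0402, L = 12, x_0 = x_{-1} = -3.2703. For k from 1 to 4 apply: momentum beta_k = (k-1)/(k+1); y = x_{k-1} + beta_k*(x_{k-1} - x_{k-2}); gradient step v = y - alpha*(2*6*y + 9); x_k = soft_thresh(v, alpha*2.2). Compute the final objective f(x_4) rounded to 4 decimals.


FISTA on f(x) = 6*x^2 + 9*x + 2.2*|x|
L = 12, alpha = 0.0402
Iteration 1: beta = 0.0, y = -3.2703 + 0.0*(-3.2703 + 3.2703) = -3.2703
  grad(y) = -30.2436, v = y - alpha*grad = -2.0545
  prox(v) = soft_thresh(-2.0545, 0.0884) = -1.9661
Iteration 2: beta = 0.3333, y = -1.9661 + 0.3333*(-1.9661 + 3.2703) = -1.5313
  grad(y) = -9.3759, v = y - alpha*grad = -1.1544
  prox(v) = soft_thresh(-1.1544, 0.0884) = -1.066
Iteration 3: beta = 0.5, y = -1.066 + 0.5*(-1.066 + 1.9661) = -0.6159
  grad(y) = 1.6089, v = y - alpha*grad = -0.6806
  prox(v) = soft_thresh(-0.6806, 0.0884) = -0.5922
Iteration 4: beta = 0.6, y = -0.5922 + 0.6*(-0.5922 + 1.066) = -0.3079
  grad(y) = 5.3055, v = y - alpha*grad = -0.5212
  prox(v) = soft_thresh(-0.5212, 0.0884) = -0.4327
f(x_4) = 6*(-0.4327)^2 + 9*(-0.4327) + 2.2*|-0.4327| = -1.819


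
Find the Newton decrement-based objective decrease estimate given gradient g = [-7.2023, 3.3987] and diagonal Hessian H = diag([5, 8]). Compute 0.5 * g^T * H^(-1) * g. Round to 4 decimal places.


Step 1: H is diagonal, so H^(-1) * g = [-1.4405, 0.4248].
Step 2: g^T H^(-1) g = sum_i g_i^2 / H_ii
  = (-7.2023)^2/5 + (3.3987)^2/8
  = 10.3746 + 1.4439 = 11.8185
Step 3: Objective decrease = 0.5 * g^T H^(-1) g = 5.9093


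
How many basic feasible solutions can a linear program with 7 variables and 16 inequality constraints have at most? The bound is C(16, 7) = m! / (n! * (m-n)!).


Each vertex corresponds to some choice of n active constraints out of m, so the number of vertices is at most C(m, n) = m! / (n!(m-n)!).
m = 16, n = 7
Numerator: 16 * 15 * 14 * 13 * 12 * 11 * 10
Denominator: 7! = 5040
C(16, 7) = 11440


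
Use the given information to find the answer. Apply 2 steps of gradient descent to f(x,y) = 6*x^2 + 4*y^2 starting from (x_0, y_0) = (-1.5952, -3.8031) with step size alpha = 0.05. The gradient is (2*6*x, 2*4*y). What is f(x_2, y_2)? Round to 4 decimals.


Gradient descent on f(x,y) = 6*x^2 + 4*y^2.
Starting point: (-1.5952, -3.8031), alpha = 0.05
Step 1: grad_x = 2*6*-1.5952 = -19.1424, grad_y = 2*4*-3.8031 = -30.4248
  x_1 = -1.5952 - 0.05*-19.1424 = -0.6381
  y_1 = -3.8031 - 0.05*-30.4248 = -2.2819
Step 2: grad_x = 2*6*-0.6381 = -7.657, grad_y = 2*4*-2.2819 = -18.2549
  x_2 = -0.6381 - 0.05*-7.657 = -0.2552
  y_2 = -2.2819 - 0.05*-18.2549 = -1.3691
f(-0.2552, -1.3691) = 6*(-0.2552)^2 + 4*(-1.3691)^2 = 7.8888


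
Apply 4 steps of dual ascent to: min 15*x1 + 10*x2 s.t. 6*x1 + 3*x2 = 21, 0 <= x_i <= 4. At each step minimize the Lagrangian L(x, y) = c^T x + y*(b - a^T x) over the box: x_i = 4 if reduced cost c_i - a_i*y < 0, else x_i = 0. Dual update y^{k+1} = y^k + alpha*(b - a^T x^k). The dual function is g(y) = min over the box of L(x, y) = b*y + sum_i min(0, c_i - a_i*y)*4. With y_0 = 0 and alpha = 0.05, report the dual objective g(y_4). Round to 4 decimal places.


Dual ascent for LP: min 15*x1 + 10*x2, 6*x1 + 3*x2 = 21, 0 <= x_i <= 4
Step 1: y^k = 0.0, reduced costs: (15.0, 10.0)
  x^k = (0.0, 0.0), subgradient = b - a^T x = 21.0
  y^{k+1} = 0.0 + 0.05*21.0 = 1.05
Step 2: y^k = 1.05, reduced costs: (8.7, 6.85)
  x^k = (0.0, 0.0), subgradient = b - a^T x = 21.0
  y^{k+1} = 1.05 + 0.05*21.0 = 2.1
Step 3: y^k = 2.1, reduced costs: (2.4, 3.7)
  x^k = (0.0, 0.0), subgradient = b - a^T x = 21.0
  y^{k+1} = 2.1 + 0.05*21.0 = 3.15
Step 4: y^k = 3.15, reduced costs: (-3.9, 0.55)
  x^k = (4.0, 0.0), subgradient = b - a^T x = -3.0
  y^{k+1} = 3.15 + 0.05*-3.0 = 3.0
Dual objective at y_4 = 3.0: reduced costs (-3.0, 1.0), box minimizer x = (4.0, 0.0)
g(y_4) = b*y + (c1 - a1*y)*x1 + (c2 - a2*y)*x2 = 21*3.0 + (-3.0)*4.0 + 1.0*0.0 = 63.0 - 12.0 + 0.0 = 51.0


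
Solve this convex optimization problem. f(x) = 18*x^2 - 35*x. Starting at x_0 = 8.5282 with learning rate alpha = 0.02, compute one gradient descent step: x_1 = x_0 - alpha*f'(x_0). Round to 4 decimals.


We compute the gradient at x_0 and apply the update.
f'(x) = 36*x - 35
f'(8.5282) = 36*8.5282 - 35 = 272.0152
x_1 = 8.5282 - 0.02*272.0152 = 3.0879


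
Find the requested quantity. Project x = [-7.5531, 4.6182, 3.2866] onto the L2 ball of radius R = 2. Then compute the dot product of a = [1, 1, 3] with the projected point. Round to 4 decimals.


Step 1: Compute ||x|| (intermediates to 6 decimals).
||x|| = sqrt((-7.5531)^2 + 4.6182^2 + 3.2866^2) = 9.443454
Step 2: Project.
Since ||x|| > R, scale = R/||x|| = 2/9.443454 = 0.211787, proj(x) = scale * x
proj(x) = [-1.599648, 0.978075, 0.696059]
Step 3: Dot product.
a^T * proj(x) = 1*(-1.599648) + 1*0.978075 + 3*0.696059 = 1.4666


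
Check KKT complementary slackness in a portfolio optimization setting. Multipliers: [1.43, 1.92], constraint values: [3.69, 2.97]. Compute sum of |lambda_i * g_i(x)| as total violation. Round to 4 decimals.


KKT complementary slackness check:
lambda_1 * g_1 = 1.43 * 3.69 = 5.2767
lambda_2 * g_2 = 1.92 * 2.97 = 5.7024
Total violation = 5.2767 + 5.7024 = 10.9791


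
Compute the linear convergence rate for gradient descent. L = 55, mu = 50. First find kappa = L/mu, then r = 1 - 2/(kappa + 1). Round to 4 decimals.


Step 1: Compute the condition number.
kappa = L/mu = 55/50 = 1.1
Step 2: Compute the convergence rate.
r = 1 - 2/(kappa + 1) = 1 - 2*mu/(L + mu) = (L - mu)/(L + mu) = 5/105 = 0.0476


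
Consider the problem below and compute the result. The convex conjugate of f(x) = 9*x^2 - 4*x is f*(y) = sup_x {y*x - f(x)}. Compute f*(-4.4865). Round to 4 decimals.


f*(y) = sup_x {y*x - a*x^2 - b*x} = sup_x {(y-b)*x - a*x^2}
FOC: (y - b) - 2a*x = 0 => x* = (y - b)/(2a)
x* = (-4.4865 + 4)/(2*9) = -0.027
f*(-4.4865) = (y-b)^2/(4a) = (-4.4865 + 4)^2/(4*9)
= 0.2367/36 = 0.0066


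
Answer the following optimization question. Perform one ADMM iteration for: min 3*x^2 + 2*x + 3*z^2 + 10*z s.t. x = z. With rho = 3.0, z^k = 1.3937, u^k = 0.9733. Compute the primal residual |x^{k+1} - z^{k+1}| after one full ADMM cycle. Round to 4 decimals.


ADMM iteration with rho = 3.0, z^k = 1.3937, u^k = 0.9733
Step 1: x-update.
Minimize 3*x^2 + 2*x + (3.0/2)*(x - 1.3937 + 0.9733)^2
FOC: (2*3 + 3.0)*x = -2 + 3.0*(1.3937 - 0.9733)
x^{k+1} = -0.0821
Step 2: z-update.
Minimize 3*z^2 + 10*z + (3.0/2)*(-0.0821 - z + 0.9733)^2
FOC: (2*3 + 3.0)*z = -10 + 3.0*(-0.0821 + 0.9733)
z^{k+1} = -0.814
Step 3: u-update.
u^{k+1} = 0.9733 - 0.0821 + 0.814 = 1.7053
Step 4: Primal residual = |-0.0821 + 0.814| = 0.732


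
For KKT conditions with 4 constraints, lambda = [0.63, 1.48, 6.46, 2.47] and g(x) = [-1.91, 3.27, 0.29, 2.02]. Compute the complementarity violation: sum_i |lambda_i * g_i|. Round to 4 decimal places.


KKT complementary slackness check:
lambda_1 * g_1 = 0.63 * -1.91 = -1.2033
lambda_2 * g_2 = 1.48 * 3.27 = 4.8396
lambda_3 * g_3 = 6.46 * 0.29 = 1.8734
lambda_4 * g_4 = 2.47 * 2.02 = 4.9894
Total violation = 1.2033 + 4.8396 + 1.8734 + 4.9894 = 12.9057


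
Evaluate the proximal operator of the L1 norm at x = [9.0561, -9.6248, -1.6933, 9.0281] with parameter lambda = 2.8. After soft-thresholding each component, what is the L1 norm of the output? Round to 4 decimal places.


Soft-thresholding with lambda = 2.8:
prox(9.0561) = sign(9.0561)*max(|9.0561| - 2.8, 0) = 6.2561
prox(-9.6248) = sign(-9.6248)*max(|-9.6248| - 2.8, 0) = -6.8248
prox(-1.6933) = sign(-1.6933)*max(|-1.6933| - 2.8, 0) = 0.0
prox(9.0281) = sign(9.0281)*max(|9.0281| - 2.8, 0) = 6.2281
prox(x) = [6.2561, -6.8248, 0.0, 6.2281]
||prox(x)||_1 = 6.2561 + 6.8248 + 0.0 + 6.2281 = 19.309


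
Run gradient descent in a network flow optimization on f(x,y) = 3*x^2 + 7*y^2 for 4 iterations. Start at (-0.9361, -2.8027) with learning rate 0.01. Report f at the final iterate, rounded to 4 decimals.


Gradient descent on f(x,y) = 3*x^2 + 7*y^2.
Starting point: (-0.9361, -2.8027), alpha = 0.01
Step 1: grad_x = 2*3*-0.9361 = -5.6166, grad_y = 2*7*-2.8027 = -39.2378
  x_1 = -0.9361 - 0.01*-5.6166 = -0.8799
  y_1 = -2.8027 - 0.01*-39.2378 = -2.4103
Step 2: grad_x = 2*3*-0.8799 = -5.2796, grad_y = 2*7*-2.4103 = -33.7445
  x_2 = -0.8799 - 0.01*-5.2796 = -0.8271
  y_2 = -2.4103 - 0.01*-33.7445 = -2.0729
Step 3: grad_x = 2*3*-0.8271 = -4.9628, grad_y = 2*7*-2.0729 = -29.0203
  x_3 = -0.8271 - 0.01*-4.9628 = -0.7775
  y_3 = -2.0729 - 0.01*-29.0203 = -1.7827
Step 4: grad_x = 2*3*-0.7775 = -4.6651, grad_y = 2*7*-1.7827 = -24.9574
  x_4 = -0.7775 - 0.01*-4.6651 = -0.7309
  y_4 = -1.7827 - 0.01*-24.9574 = -1.5331
f(-0.7309, -1.5331) = 3*(-0.7309)^2 + 7*(-1.5331)^2 = 18.0552


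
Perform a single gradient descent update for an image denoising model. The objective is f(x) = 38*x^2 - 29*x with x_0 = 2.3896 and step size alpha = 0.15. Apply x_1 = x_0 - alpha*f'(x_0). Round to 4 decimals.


We compute the gradient at x_0 and apply the update.
f'(x) = 76*x - 29
f'(2.3896) = 76*2.3896 - 29 = 152.6096
x_1 = 2.3896 - 0.15*152.6096 = -20.5018


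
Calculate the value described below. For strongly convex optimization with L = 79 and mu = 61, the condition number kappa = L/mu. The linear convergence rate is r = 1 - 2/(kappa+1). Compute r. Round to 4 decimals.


Step 1: Compute the condition number.
kappa = L/mu = 79/61 = 1.2951
Step 2: Compute the convergence rate.
r = 1 - 2/(kappa + 1) = 1 - 2*mu/(L + mu) = (L - mu)/(L + mu) = 18/140 = 0.1286


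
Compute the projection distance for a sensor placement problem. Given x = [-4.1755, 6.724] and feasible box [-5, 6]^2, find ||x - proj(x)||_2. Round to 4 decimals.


Project each component onto [-5, 6].
clip(-4.1755) = -4.1755, clip(6.724) = 6.0
Projection = [-4.1755, 6.0]
Squared diffs: [0.0, 0.5242]
Distance = sqrt(0.5242) = 0.724


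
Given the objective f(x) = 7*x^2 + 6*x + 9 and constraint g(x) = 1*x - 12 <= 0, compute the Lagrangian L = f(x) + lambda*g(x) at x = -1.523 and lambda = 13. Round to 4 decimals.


Step 1: Evaluate f(x).
f(-1.523) = 7*(-1.523)^2 + 6*(-1.523) + 9 = 16.0987
Step 2: Evaluate g(x).
g(-1.523) = 1*-1.523 - 12 = -13.523
Step 3: Compute Lagrangian.
L = 16.0987 + 13*-13.523 = -159.7003


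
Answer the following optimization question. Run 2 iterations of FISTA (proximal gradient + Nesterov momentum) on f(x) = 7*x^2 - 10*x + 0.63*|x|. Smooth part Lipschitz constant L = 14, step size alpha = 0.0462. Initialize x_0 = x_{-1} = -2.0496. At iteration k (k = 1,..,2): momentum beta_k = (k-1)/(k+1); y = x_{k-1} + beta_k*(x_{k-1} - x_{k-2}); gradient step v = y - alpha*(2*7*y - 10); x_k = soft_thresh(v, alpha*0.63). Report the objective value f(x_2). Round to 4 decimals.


FISTA on f(x) = 7*x^2 - 10*x + 0.63*|x|
L = 14, alpha = 0.0462
Iteration 1: beta = 0.0, y = -2.0496 + 0.0*(-2.0496 + 2.0496) = -2.0496
  grad(y) = -38.6944, v = y - alpha*grad = -0.2619
  prox(v) = soft_thresh(-0.2619, 0.0291) = -0.2328
Iteration 2: beta = 0.3333, y = -0.2328 + 0.3333*(-0.2328 + 2.0496) = 0.3728
  grad(y) = -4.781, v = y - alpha*grad = 0.5937
  prox(v) = soft_thresh(0.5937, 0.0291) = 0.5646
f(x_2) = 7*0.5646^2 - 10*0.5646 + 0.63*|0.5646| = -3.0588


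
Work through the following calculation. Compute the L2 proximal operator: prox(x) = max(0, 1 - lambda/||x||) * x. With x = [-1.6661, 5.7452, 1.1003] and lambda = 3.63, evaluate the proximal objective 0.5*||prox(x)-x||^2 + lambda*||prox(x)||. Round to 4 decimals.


Step 1: Compute ||x||.
||x|| = 6.0823
Step 2: Compute scaling factor.
scale = max(0, 1 - 3.63/6.0823) = 0.4032
Step 3: prox(x) = [-0.6717, 2.3164, 0.4436]
||prox(x)|| = 2.4523
Step 4: Proximal objective.
0.5*||prox-x||^2 = 6.5885
lambda*||prox|| = 8.9018
Total = 15.4901


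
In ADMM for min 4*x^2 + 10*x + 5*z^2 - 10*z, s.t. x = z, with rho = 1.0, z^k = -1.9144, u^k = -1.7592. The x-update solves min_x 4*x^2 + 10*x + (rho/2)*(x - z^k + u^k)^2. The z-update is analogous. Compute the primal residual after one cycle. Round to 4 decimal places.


ADMM iteration with rho = 1.0, z^k = -1.9144, u^k = -1.7592
Step 1: x-update.
Minimize 4*x^2 + 10*x + (1.0/2)*(x + 1.9144 - 1.7592)^2
FOC: (2*4 + 1.0)*x = -10 + 1.0*(-1.9144 + 1.7592)
x^{k+1} = -1.1284
Step 2: z-update.
Minimize 5*z^2 - 10*z + (1.0/2)*(-1.1284 - z - 1.7592)^2
FOC: (2*5 + 1.0)*z = 10 + 1.0*(-1.1284 - 1.7592)
z^{k+1} = 0.6466
Step 3: u-update.
u^{k+1} = -1.7592 - 1.1284 - 0.6466 = -3.5341
Step 4: Primal residual = |-1.1284 - 0.6466| = 1.7749


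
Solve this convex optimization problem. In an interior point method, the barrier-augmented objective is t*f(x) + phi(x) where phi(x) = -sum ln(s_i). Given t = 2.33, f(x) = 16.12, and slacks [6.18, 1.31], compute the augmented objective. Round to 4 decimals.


Step 1: Compute log-barrier.
ln values: [1.8213, 0.27]
phi = -(1.8213 + 0.27) = -2.0913
Step 2: Compute augmented objective.
t*f(x) = 2.33*16.12 = 37.5596
Total = 37.5596 - 2.0913 = 35.4683


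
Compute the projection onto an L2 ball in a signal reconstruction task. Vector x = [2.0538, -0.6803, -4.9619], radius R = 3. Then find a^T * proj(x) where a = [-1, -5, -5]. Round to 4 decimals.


Step 1: Compute ||x|| (intermediates to 6 decimals).
||x|| = sqrt(2.0538^2 + (-0.6803)^2 + (-4.9619)^2) = 5.413073
Step 2: Project.
Since ||x|| > R, scale = R/||x|| = 3/5.413073 = 0.554214, proj(x) = scale * x
proj(x) = [1.138245, -0.377032, -2.749954]
Step 3: Dot product.
a^T * proj(x) = -1*1.138245 - 5*(-0.377032) - 5*(-2.749954) = 14.4967


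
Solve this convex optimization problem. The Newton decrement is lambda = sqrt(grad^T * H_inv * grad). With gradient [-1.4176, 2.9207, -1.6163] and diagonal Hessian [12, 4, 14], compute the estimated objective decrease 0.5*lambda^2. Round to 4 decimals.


Step 1: H is diagonal, so H^(-1) * g = [-0.1181, 0.7302, -0.1155].
Step 2: g^T H^(-1) g = sum_i g_i^2 / H_ii
  = (-1.4176)^2/12 + (2.9207)^2/4 + (-1.6163)^2/14
  = 0.1675 + 2.1326 + 0.1866 = 2.4867
Step 3: Objective decrease = 0.5 * g^T H^(-1) g = 1.2433


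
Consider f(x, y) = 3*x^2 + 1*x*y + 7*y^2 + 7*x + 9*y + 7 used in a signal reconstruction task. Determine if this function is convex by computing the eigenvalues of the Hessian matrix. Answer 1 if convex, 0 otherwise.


The Hessian of f(x,y) = 3*x^2 + 1*x*y + 7*y^2 + 7*x + 9*y + 7 is:
H = [[6, 1], [1, 14]]
Trace = 6 + 14 = 20
Determinant = 6*14 - (1)^2 = 83
Discriminant = (20)^2 - 4*83 = 68.0
Eigenvalues: lambda_1 = 5.8769, lambda_2 = 14.1231
The function is convex.

1


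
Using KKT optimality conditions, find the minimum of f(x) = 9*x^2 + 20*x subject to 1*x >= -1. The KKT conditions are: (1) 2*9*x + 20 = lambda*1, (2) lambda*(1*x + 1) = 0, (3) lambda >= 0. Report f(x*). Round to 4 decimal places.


Step 1: Try lambda = 0 (constraint inactive).
x_unc = -20/(2*9) = -1.1111
Check: 1*-1.1111 = -1.1111 < -1 -- violated!
Step 2: Constraint must be active: 1*x = -1
x* = -1/1 = -1.0
lambda = (2*9*(-1.0) + 20)/1 = 2.0
Step 3: Compute optimal value.
f(x*) = 9*(-1.0)^2 + 20*(-1.0) = -11.0
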